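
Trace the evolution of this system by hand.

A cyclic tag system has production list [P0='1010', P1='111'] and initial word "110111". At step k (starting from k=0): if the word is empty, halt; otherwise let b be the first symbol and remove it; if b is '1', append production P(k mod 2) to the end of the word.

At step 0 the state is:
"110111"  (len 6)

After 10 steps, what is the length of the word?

step 0: "110111"  (len 6)
step 1: "101111010"  (len 9)
step 2: "01111010111"  (len 11)
step 3: "1111010111"  (len 10)
step 4: "111010111111"  (len 12)
step 5: "110101111111010"  (len 15)
step 6: "10101111111010111"  (len 17)
step 7: "01011111110101111010"  (len 20)
step 8: "1011111110101111010"  (len 19)
step 9: "0111111101011110101010"  (len 22)
step 10: "111111101011110101010"  (len 21)

21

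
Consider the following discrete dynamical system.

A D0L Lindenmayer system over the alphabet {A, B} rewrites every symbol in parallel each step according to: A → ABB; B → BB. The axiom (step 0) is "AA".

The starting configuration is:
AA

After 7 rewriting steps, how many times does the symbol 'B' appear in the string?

508

step 0: AA
step 1: ABBABB
step 2: ABBBBBBABBBBBB
step 3: ABBBBBBBBBBBBBBABBBBBBBBBBBBBB
step 4: ABBBBBBBBBBBBBBBBBBBBBBBBBBBBBBABBBBBBBBBBBBBBBBBBBBBBBBBBBBBB
step 5: ABBBBBBBBBBBBBBBBBBBBBBBBBBBBBBBBBBBBBBBBBBBBBBBBBBBBBBBBB…BBBBBBBBBBBBBBBBBBBBBBBBBBBBBBBBBBBBBBBBBBBBBBBBBBBBBBBBBB  (len 126)
step 6: ABBBBBBBBBBBBBBBBBBBBBBBBBBBBBBBBBBBBBBBBBBBBBBBBBBBBBBBBB…BBBBBBBBBBBBBBBBBBBBBBBBBBBBBBBBBBBBBBBBBBBBBBBBBBBBBBBBBB  (len 254)
step 7: ABBBBBBBBBBBBBBBBBBBBBBBBBBBBBBBBBBBBBBBBBBBBBBBBBBBBBBBBB…BBBBBBBBBBBBBBBBBBBBBBBBBBBBBBBBBBBBBBBBBBBBBBBBBBBBBBBBBB  (len 510)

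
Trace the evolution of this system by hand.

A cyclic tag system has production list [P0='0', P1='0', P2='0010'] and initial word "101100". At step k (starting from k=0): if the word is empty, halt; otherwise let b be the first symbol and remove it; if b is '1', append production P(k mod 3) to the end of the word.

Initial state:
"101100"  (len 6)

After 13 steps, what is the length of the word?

0

step 0: "101100"  (len 6)
step 1: "011000"  (len 6)
step 2: "11000"  (len 5)
step 3: "10000010"  (len 8)
step 4: "00000100"  (len 8)
step 5: "0000100"  (len 7)
step 6: "000100"  (len 6)
step 7: "00100"  (len 5)
step 8: "0100"  (len 4)
step 9: "100"  (len 3)
step 10: "000"  (len 3)
step 11: "00"  (len 2)
step 12: "0"  (len 1)
step 13: (halted — word empty)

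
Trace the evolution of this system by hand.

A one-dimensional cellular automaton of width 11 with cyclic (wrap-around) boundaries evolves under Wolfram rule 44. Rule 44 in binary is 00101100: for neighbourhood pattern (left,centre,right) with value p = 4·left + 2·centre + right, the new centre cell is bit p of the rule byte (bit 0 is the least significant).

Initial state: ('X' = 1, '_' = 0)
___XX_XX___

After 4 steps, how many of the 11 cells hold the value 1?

1

k=0  ___XX_XX___
k=1  ___X_XX____
k=2  ___XXX_____
k=3  ___X_______
k=4  ___X_______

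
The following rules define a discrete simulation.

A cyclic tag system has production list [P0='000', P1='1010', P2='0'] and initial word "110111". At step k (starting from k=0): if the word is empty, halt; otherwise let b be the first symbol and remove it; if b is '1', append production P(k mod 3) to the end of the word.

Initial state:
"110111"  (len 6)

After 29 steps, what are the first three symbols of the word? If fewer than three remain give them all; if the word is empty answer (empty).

t=0: "110111"  (len 6)
t=1: "10111000"  (len 8)
t=2: "01110001010"  (len 11)
t=3: "1110001010"  (len 10)
t=4: "110001010000"  (len 12)
t=5: "100010100001010"  (len 15)
t=6: "000101000010100"  (len 15)
t=7: "00101000010100"  (len 14)
t=8: "0101000010100"  (len 13)
t=9: "101000010100"  (len 12)
t=10: "01000010100000"  (len 14)
t=11: "1000010100000"  (len 13)
t=12: "0000101000000"  (len 13)
t=13: "000101000000"  (len 12)
t=14: "00101000000"  (len 11)
t=15: "0101000000"  (len 10)
t=16: "101000000"  (len 9)
t=17: "010000001010"  (len 12)
t=18: "10000001010"  (len 11)
t=19: "0000001010000"  (len 13)
t=20: "000001010000"  (len 12)
t=21: "00001010000"  (len 11)
t=22: "0001010000"  (len 10)
t=23: "001010000"  (len 9)
t=24: "01010000"  (len 8)
t=25: "1010000"  (len 7)
t=26: "0100001010"  (len 10)
t=27: "100001010"  (len 9)
t=28: "00001010000"  (len 11)
t=29: "0001010000"  (len 10)

000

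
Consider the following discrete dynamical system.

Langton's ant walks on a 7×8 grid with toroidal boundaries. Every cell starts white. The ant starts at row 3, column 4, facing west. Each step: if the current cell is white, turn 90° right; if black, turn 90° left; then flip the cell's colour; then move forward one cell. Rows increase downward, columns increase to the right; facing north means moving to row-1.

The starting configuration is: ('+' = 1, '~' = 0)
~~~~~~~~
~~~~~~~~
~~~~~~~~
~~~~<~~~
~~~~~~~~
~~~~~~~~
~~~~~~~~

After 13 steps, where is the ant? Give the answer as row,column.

gen 0: ~~~~~~~~
~~~~~~~~
~~~~~~~~
~~~~<~~~
~~~~~~~~
~~~~~~~~
~~~~~~~~
gen 1: ~~~~~~~~
~~~~~~~~
~~~~^~~~
~~~~+~~~
~~~~~~~~
~~~~~~~~
~~~~~~~~
gen 2: ~~~~~~~~
~~~~~~~~
~~~~+>~~
~~~~+~~~
~~~~~~~~
~~~~~~~~
~~~~~~~~
gen 3: ~~~~~~~~
~~~~~~~~
~~~~++~~
~~~~+v~~
~~~~~~~~
~~~~~~~~
~~~~~~~~
gen 4: ~~~~~~~~
~~~~~~~~
~~~~++~~
~~~~<+~~
~~~~~~~~
~~~~~~~~
~~~~~~~~
gen 5: ~~~~~~~~
~~~~~~~~
~~~~++~~
~~~~~+~~
~~~~v~~~
~~~~~~~~
~~~~~~~~
gen 6: ~~~~~~~~
~~~~~~~~
~~~~++~~
~~~~~+~~
~~~<+~~~
~~~~~~~~
~~~~~~~~
gen 7: ~~~~~~~~
~~~~~~~~
~~~~++~~
~~~^~+~~
~~~++~~~
~~~~~~~~
~~~~~~~~
gen 8: ~~~~~~~~
~~~~~~~~
~~~~++~~
~~~+>+~~
~~~++~~~
~~~~~~~~
~~~~~~~~
gen 9: ~~~~~~~~
~~~~~~~~
~~~~++~~
~~~+++~~
~~~+v~~~
~~~~~~~~
~~~~~~~~
gen 10: ~~~~~~~~
~~~~~~~~
~~~~++~~
~~~+++~~
~~~+~>~~
~~~~~~~~
~~~~~~~~
gen 11: ~~~~~~~~
~~~~~~~~
~~~~++~~
~~~+++~~
~~~+~+~~
~~~~~v~~
~~~~~~~~
gen 12: ~~~~~~~~
~~~~~~~~
~~~~++~~
~~~+++~~
~~~+~+~~
~~~~<+~~
~~~~~~~~
gen 13: ~~~~~~~~
~~~~~~~~
~~~~++~~
~~~+++~~
~~~+^+~~
~~~~++~~
~~~~~~~~

4,4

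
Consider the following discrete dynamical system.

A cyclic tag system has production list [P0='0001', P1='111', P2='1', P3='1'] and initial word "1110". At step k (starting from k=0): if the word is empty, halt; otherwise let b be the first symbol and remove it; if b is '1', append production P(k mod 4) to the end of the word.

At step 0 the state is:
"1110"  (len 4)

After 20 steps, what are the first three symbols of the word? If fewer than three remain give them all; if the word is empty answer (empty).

110

0) "1110"  (len 4)
1) "1100001"  (len 7)
2) "100001111"  (len 9)
3) "000011111"  (len 9)
4) "00011111"  (len 8)
5) "0011111"  (len 7)
6) "011111"  (len 6)
7) "11111"  (len 5)
8) "11111"  (len 5)
9) "11110001"  (len 8)
10) "1110001111"  (len 10)
11) "1100011111"  (len 10)
12) "1000111111"  (len 10)
13) "0001111110001"  (len 13)
14) "001111110001"  (len 12)
15) "01111110001"  (len 11)
16) "1111110001"  (len 10)
17) "1111100010001"  (len 13)
18) "111100010001111"  (len 15)
19) "111000100011111"  (len 15)
20) "110001000111111"  (len 15)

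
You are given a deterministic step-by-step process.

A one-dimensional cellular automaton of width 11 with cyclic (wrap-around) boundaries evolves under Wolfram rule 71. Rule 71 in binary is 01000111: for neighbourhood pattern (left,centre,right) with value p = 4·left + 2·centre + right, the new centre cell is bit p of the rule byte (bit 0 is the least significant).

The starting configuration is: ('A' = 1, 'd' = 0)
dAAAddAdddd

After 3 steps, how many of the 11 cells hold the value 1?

[0] dAAAddAdddd
[1] AddAdAAdAAA
[2] AdAAddAdddd
[3] AddAdAAdAAA

7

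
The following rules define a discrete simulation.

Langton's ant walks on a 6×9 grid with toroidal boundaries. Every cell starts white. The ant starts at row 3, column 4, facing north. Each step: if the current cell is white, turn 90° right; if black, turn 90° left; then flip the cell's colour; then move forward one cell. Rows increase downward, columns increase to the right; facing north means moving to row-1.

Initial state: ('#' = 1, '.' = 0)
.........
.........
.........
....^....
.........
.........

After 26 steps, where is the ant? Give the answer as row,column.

0,3

t=0: .........
.........
.........
....^....
.........
.........
t=1: .........
.........
.........
....#>...
.........
.........
t=2: .........
.........
.........
....##...
.....v...
.........
t=3: .........
.........
.........
....##...
....<#...
.........
t=4: .........
.........
.........
....^#...
....##...
.........
t=5: .........
.........
.........
...<.#...
....##...
.........
t=6: .........
.........
...^.....
...#.#...
....##...
.........
t=7: .........
.........
...#>....
...#.#...
....##...
.........
t=8: .........
.........
...##....
...#v#...
....##...
.........
t=9: .........
.........
...##....
...<##...
....##...
.........
t=10: .........
.........
...##....
....##...
...v##...
.........
t=11: .........
.........
...##....
....##...
..<###...
.........
t=12: .........
.........
...##....
..^.##...
..####...
.........
t=13: .........
.........
...##....
..#>##...
..####...
.........
t=14: .........
.........
...##....
..####...
..#v##...
.........
t=15: .........
.........
...##....
..####...
..#.>#...
.........
t=16: .........
.........
...##....
..##^#...
..#..#...
.........
t=17: .........
.........
...##....
..#<.#...
..#..#...
.........
t=18: .........
.........
...##....
..#..#...
..#v.#...
.........
t=19: .........
.........
...##....
..#..#...
..<#.#...
.........
t=20: .........
.........
...##....
..#..#...
...#.#...
..v......
t=21: .........
.........
...##....
..#..#...
...#.#...
.<#......
t=22: .........
.........
...##....
..#..#...
.^.#.#...
.##......
t=23: .........
.........
...##....
..#..#...
.#>#.#...
.##......
t=24: .........
.........
...##....
..#..#...
.###.#...
.#v......
t=25: .........
.........
...##....
..#..#...
.###.#...
.#.>.....
t=26: ...v.....
.........
...##....
..#..#...
.###.#...
.#.#.....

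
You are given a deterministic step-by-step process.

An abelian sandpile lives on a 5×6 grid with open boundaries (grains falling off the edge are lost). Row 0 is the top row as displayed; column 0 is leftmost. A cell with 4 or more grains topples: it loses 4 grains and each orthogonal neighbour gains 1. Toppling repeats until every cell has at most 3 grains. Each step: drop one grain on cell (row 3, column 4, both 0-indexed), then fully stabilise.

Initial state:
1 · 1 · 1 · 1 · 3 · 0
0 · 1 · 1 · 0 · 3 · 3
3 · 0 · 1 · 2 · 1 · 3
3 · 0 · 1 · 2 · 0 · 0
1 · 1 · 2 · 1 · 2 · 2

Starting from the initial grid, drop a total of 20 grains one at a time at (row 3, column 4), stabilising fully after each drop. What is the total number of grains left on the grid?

49

gen 0: 1 · 1 · 1 · 1 · 3 · 0
0 · 1 · 1 · 0 · 3 · 3
3 · 0 · 1 · 2 · 1 · 3
3 · 0 · 1 · 2 · 0 · 0
1 · 1 · 2 · 1 · 2 · 2
gen 1: 1 · 1 · 1 · 1 · 3 · 0
0 · 1 · 1 · 0 · 3 · 3
3 · 0 · 1 · 2 · 1 · 3
3 · 0 · 1 · 2 · 1 · 0
1 · 1 · 2 · 1 · 2 · 2
gen 2: 1 · 1 · 1 · 1 · 3 · 0
0 · 1 · 1 · 0 · 3 · 3
3 · 0 · 1 · 2 · 1 · 3
3 · 0 · 1 · 2 · 2 · 0
1 · 1 · 2 · 1 · 2 · 2
gen 3: 1 · 1 · 1 · 1 · 3 · 0
0 · 1 · 1 · 0 · 3 · 3
3 · 0 · 1 · 2 · 1 · 3
3 · 0 · 1 · 2 · 3 · 0
1 · 1 · 2 · 1 · 2 · 2
gen 4: 1 · 1 · 1 · 1 · 3 · 0
0 · 1 · 1 · 0 · 3 · 3
3 · 0 · 1 · 2 · 2 · 3
3 · 0 · 1 · 3 · 0 · 1
1 · 1 · 2 · 1 · 3 · 2
gen 5: 1 · 1 · 1 · 1 · 3 · 0
0 · 1 · 1 · 0 · 3 · 3
3 · 0 · 1 · 2 · 2 · 3
3 · 0 · 1 · 3 · 1 · 1
1 · 1 · 2 · 1 · 3 · 2
gen 6: 1 · 1 · 1 · 1 · 3 · 0
0 · 1 · 1 · 0 · 3 · 3
3 · 0 · 1 · 2 · 2 · 3
3 · 0 · 1 · 3 · 2 · 1
1 · 1 · 2 · 1 · 3 · 2
gen 7: 1 · 1 · 1 · 1 · 3 · 0
0 · 1 · 1 · 0 · 3 · 3
3 · 0 · 1 · 2 · 2 · 3
3 · 0 · 1 · 3 · 3 · 1
1 · 1 · 2 · 1 · 3 · 2
gen 8: 1 · 1 · 1 · 1 · 3 · 0
0 · 1 · 1 · 0 · 3 · 3
3 · 0 · 1 · 3 · 3 · 3
3 · 0 · 2 · 0 · 2 · 2
1 · 1 · 2 · 3 · 0 · 3
gen 9: 1 · 1 · 1 · 1 · 3 · 0
0 · 1 · 1 · 0 · 3 · 3
3 · 0 · 1 · 3 · 3 · 3
3 · 0 · 2 · 0 · 3 · 2
1 · 1 · 2 · 3 · 0 · 3
gen 10: 1 · 1 · 1 · 2 · 0 · 2
0 · 1 · 1 · 2 · 2 · 1
3 · 0 · 2 · 0 · 3 · 2
3 · 0 · 2 · 2 · 2 · 1
1 · 1 · 2 · 3 · 2 · 0
gen 11: 1 · 1 · 1 · 2 · 0 · 2
0 · 1 · 1 · 2 · 2 · 1
3 · 0 · 2 · 0 · 3 · 2
3 · 0 · 2 · 2 · 3 · 1
1 · 1 · 2 · 3 · 2 · 0
gen 12: 1 · 1 · 1 · 2 · 0 · 2
0 · 1 · 1 · 2 · 3 · 1
3 · 0 · 2 · 1 · 0 · 3
3 · 0 · 2 · 3 · 1 · 2
1 · 1 · 2 · 3 · 3 · 0
gen 13: 1 · 1 · 1 · 2 · 0 · 2
0 · 1 · 1 · 2 · 3 · 1
3 · 0 · 2 · 1 · 0 · 3
3 · 0 · 2 · 3 · 2 · 2
1 · 1 · 2 · 3 · 3 · 0
gen 14: 1 · 1 · 1 · 2 · 0 · 2
0 · 1 · 1 · 2 · 3 · 1
3 · 0 · 2 · 1 · 0 · 3
3 · 0 · 2 · 3 · 3 · 2
1 · 1 · 2 · 3 · 3 · 0
gen 15: 1 · 1 · 1 · 2 · 0 · 2
0 · 1 · 1 · 2 · 3 · 1
3 · 0 · 2 · 2 · 1 · 3
3 · 0 · 3 · 1 · 2 · 3
1 · 1 · 3 · 1 · 1 · 1
gen 16: 1 · 1 · 1 · 2 · 0 · 2
0 · 1 · 1 · 2 · 3 · 1
3 · 0 · 2 · 2 · 1 · 3
3 · 0 · 3 · 1 · 3 · 3
1 · 1 · 3 · 1 · 1 · 1
gen 17: 1 · 1 · 1 · 2 · 0 · 2
0 · 1 · 1 · 2 · 3 · 2
3 · 0 · 2 · 2 · 3 · 0
3 · 0 · 3 · 2 · 1 · 1
1 · 1 · 3 · 1 · 2 · 2
gen 18: 1 · 1 · 1 · 2 · 0 · 2
0 · 1 · 1 · 2 · 3 · 2
3 · 0 · 2 · 2 · 3 · 0
3 · 0 · 3 · 2 · 2 · 1
1 · 1 · 3 · 1 · 2 · 2
gen 19: 1 · 1 · 1 · 2 · 0 · 2
0 · 1 · 1 · 2 · 3 · 2
3 · 0 · 2 · 2 · 3 · 0
3 · 0 · 3 · 2 · 3 · 1
1 · 1 · 3 · 1 · 2 · 2
gen 20: 1 · 1 · 1 · 2 · 1 · 2
0 · 1 · 1 · 3 · 0 · 3
3 · 0 · 2 · 3 · 1 · 1
3 · 0 · 3 · 3 · 1 · 2
1 · 1 · 3 · 1 · 3 · 2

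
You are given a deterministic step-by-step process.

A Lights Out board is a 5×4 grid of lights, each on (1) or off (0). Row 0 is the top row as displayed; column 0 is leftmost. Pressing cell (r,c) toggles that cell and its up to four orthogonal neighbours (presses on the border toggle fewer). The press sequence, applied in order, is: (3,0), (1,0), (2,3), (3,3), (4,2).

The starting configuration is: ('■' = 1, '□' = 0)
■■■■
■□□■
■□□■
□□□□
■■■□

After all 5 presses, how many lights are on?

9

k=0  ■■■■
■□□■
■□□■
□□□□
■■■□
k=1  ■■■■
■□□■
□□□■
■■□□
□■■□
k=2  □■■■
□■□■
■□□■
■■□□
□■■□
k=3  □■■■
□■□□
■□■□
■■□■
□■■□
k=4  □■■■
□■□□
■□■■
■■■□
□■■■
k=5  □■■■
□■□□
■□■■
■■□□
□□□□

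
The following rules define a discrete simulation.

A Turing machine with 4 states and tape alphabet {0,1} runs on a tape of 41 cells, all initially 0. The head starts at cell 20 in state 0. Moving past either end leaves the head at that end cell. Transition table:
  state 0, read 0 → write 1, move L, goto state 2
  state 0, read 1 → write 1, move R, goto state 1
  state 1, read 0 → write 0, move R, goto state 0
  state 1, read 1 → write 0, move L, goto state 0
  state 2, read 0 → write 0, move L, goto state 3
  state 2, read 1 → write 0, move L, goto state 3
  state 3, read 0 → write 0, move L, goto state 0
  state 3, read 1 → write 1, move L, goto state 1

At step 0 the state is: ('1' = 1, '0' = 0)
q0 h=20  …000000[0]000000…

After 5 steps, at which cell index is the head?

15

step 0: q0 h=20  …000000[0]000000…
step 1: q2 h=19  …000000[0]100000…
step 2: q3 h=18  …000000[0]010000…
step 3: q0 h=17  …000000[0]001000…
step 4: q2 h=16  …000000[0]100100…
step 5: q3 h=15  …000000[0]010010…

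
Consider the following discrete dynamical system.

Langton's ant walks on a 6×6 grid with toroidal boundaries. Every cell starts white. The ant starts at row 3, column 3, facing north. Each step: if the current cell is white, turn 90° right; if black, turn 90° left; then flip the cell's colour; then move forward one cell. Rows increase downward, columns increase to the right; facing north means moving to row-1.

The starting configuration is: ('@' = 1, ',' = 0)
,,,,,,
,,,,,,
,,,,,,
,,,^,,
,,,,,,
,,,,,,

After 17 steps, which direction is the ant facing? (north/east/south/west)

west

t=0: ,,,,,,
,,,,,,
,,,,,,
,,,^,,
,,,,,,
,,,,,,
t=1: ,,,,,,
,,,,,,
,,,,,,
,,,@>,
,,,,,,
,,,,,,
t=2: ,,,,,,
,,,,,,
,,,,,,
,,,@@,
,,,,v,
,,,,,,
t=3: ,,,,,,
,,,,,,
,,,,,,
,,,@@,
,,,<@,
,,,,,,
t=4: ,,,,,,
,,,,,,
,,,,,,
,,,^@,
,,,@@,
,,,,,,
t=5: ,,,,,,
,,,,,,
,,,,,,
,,<,@,
,,,@@,
,,,,,,
t=6: ,,,,,,
,,,,,,
,,^,,,
,,@,@,
,,,@@,
,,,,,,
t=7: ,,,,,,
,,,,,,
,,@>,,
,,@,@,
,,,@@,
,,,,,,
t=8: ,,,,,,
,,,,,,
,,@@,,
,,@v@,
,,,@@,
,,,,,,
t=9: ,,,,,,
,,,,,,
,,@@,,
,,<@@,
,,,@@,
,,,,,,
t=10: ,,,,,,
,,,,,,
,,@@,,
,,,@@,
,,v@@,
,,,,,,
t=11: ,,,,,,
,,,,,,
,,@@,,
,,,@@,
,<@@@,
,,,,,,
t=12: ,,,,,,
,,,,,,
,,@@,,
,^,@@,
,@@@@,
,,,,,,
t=13: ,,,,,,
,,,,,,
,,@@,,
,@>@@,
,@@@@,
,,,,,,
t=14: ,,,,,,
,,,,,,
,,@@,,
,@@@@,
,@v@@,
,,,,,,
t=15: ,,,,,,
,,,,,,
,,@@,,
,@@@@,
,@,>@,
,,,,,,
t=16: ,,,,,,
,,,,,,
,,@@,,
,@@^@,
,@,,@,
,,,,,,
t=17: ,,,,,,
,,,,,,
,,@@,,
,@<,@,
,@,,@,
,,,,,,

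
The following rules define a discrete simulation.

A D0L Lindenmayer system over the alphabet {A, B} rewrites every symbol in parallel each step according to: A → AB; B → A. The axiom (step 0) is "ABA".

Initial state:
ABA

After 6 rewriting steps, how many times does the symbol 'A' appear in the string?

34

gen 0: ABA
gen 1: ABAAB
gen 2: ABAABABA
gen 3: ABAABABAABAAB
gen 4: ABAABABAABAABABAABABA
gen 5: ABAABABAABAABABAABABAABAABABAABAAB
gen 6: ABAABABAABAABABAABABAABAABABAABAABABAABABAABAABABAABABA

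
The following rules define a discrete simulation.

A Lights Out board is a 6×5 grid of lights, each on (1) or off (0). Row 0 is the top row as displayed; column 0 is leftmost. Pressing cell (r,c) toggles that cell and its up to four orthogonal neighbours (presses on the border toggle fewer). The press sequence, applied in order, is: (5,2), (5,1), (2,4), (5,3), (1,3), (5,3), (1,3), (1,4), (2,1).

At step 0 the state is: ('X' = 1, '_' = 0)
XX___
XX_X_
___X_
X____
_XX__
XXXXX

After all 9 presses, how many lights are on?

13

step 0: XX___
XX_X_
___X_
X____
_XX__
XXXXX
step 1: XX___
XX_X_
___X_
X____
_X___
X___X
step 2: XX___
XX_X_
___X_
X____
_____
_XX_X
step 3: XX___
XX_XX
____X
X___X
_____
_XX_X
step 4: XX___
XX_XX
____X
X___X
___X_
_X_X_
step 5: XX_X_
XXX__
___XX
X___X
___X_
_X_X_
step 6: XX_X_
XXX__
___XX
X___X
_____
_XX_X
step 7: XX___
XX_XX
____X
X___X
_____
_XX_X
step 8: XX__X
XX___
_____
X___X
_____
_XX_X
step 9: XX__X
X____
XXX__
XX__X
_____
_XX_X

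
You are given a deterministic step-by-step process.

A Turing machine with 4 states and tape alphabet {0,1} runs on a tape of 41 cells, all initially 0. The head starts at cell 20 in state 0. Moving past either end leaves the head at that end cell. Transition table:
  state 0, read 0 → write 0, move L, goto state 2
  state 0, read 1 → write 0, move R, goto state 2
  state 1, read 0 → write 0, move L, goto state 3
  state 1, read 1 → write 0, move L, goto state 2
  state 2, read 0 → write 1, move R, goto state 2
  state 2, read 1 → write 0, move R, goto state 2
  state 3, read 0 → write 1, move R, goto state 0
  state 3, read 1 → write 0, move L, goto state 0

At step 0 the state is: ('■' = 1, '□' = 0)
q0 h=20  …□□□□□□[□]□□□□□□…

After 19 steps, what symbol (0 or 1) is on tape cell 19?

1

gen 0: q0 h=20  …□□□□□□[□]□□□□□□…
gen 1: q2 h=19  …□□□□□□[□]□□□□□□…
gen 2: q2 h=20  …□□□□□■[□]□□□□□□…
gen 3: q2 h=21  …□□□□■■[□]□□□□□□…
gen 4: q2 h=22  …□□□■■■[□]□□□□□□…
gen 5: q2 h=23  …□□■■■■[□]□□□□□□…
gen 6: q2 h=24  …□■■■■■[□]□□□□□□…
gen 7: q2 h=25  …■■■■■■[□]□□□□□□…
gen 8: q2 h=26  …■■■■■■[□]□□□□□□…
gen 9: q2 h=27  …■■■■■■[□]□□□□□□…
gen 10: q2 h=28  …■■■■■■[□]□□□□□□…
gen 11: q2 h=29  …■■■■■■[□]□□□□□□…
gen 12: q2 h=30  …■■■■■■[□]□□□□□□…
gen 13: q2 h=31  …■■■■■■[□]□□□□□□…
gen 14: q2 h=32  …■■■■■■[□]□□□□□□…
gen 15: q2 h=33  …■■■■■■[□]□□□□□□…
gen 16: q2 h=34  …■■■■■■[□]□□□□□□|
gen 17: q2 h=35  …■■■■■■[□]□□□□□|
gen 18: q2 h=36  …■■■■■■[□]□□□□|
gen 19: q2 h=37  …■■■■■■[□]□□□|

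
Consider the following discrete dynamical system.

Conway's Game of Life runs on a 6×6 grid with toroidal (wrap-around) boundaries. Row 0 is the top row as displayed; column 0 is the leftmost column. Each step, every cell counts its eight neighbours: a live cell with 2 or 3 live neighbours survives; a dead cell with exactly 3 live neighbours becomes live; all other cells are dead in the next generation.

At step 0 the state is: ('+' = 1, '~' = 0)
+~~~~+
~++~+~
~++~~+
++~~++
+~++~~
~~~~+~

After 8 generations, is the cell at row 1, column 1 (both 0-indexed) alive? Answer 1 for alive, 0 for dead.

1

t=0: +~~~~+
~++~+~
~++~~+
++~~++
+~++~~
~~~~+~
t=1: ++~+++
~~+++~
~~~~~~
~~~~+~
+~++~~
++~++~
t=2: ~~~~~~
+++~~~
~~~~+~
~~~+~~
+~+~~~
~~~~~~
t=3: ~+~~~~
~+~~~~
~+++~~
~~~+~~
~~~~~~
~~~~~~
t=4: ~~~~~~
++~~~~
~+~+~~
~~~+~~
~~~~~~
~~~~~~
t=5: ~~~~~~
+++~~~
++~~~~
~~+~~~
~~~~~~
~~~~~~
t=6: ~+~~~~
+~+~~~
+~~~~~
~+~~~~
~~~~~~
~~~~~~
t=7: ~+~~~~
+~~~~~
+~~~~~
~~~~~~
~~~~~~
~~~~~~
t=8: ~~~~~~
++~~~~
~~~~~~
~~~~~~
~~~~~~
~~~~~~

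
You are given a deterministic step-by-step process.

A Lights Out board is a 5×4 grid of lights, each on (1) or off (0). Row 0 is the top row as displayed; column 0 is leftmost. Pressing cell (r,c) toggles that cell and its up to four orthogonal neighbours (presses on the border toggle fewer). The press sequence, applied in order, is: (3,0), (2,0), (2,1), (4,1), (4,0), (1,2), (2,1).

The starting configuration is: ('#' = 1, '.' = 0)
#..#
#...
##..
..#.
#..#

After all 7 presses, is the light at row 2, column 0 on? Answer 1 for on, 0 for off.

1

[0] #..#
#...
##..
..#.
#..#
[1] #..#
#...
.#..
###.
...#
[2] #..#
....
#...
.##.
...#
[3] #..#
.#..
.##.
..#.
...#
[4] #..#
.#..
.##.
.##.
####
[5] #..#
.#..
.##.
###.
..##
[6] #.##
..##
.#..
###.
..##
[7] #.##
.###
#.#.
#.#.
..##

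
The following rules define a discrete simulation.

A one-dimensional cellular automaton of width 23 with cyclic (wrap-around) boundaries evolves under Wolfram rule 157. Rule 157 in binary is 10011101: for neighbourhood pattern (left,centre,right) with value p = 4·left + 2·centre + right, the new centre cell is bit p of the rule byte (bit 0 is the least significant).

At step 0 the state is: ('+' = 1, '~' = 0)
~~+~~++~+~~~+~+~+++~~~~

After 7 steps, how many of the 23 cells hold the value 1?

[0] ~~+~~++~+~~~+~+~+++~~~~
[1] +~++~+~~+++~+~+~++~++++
[2] ~~+~~++~++~~+~+~+~~++++
[3] +~++~+~~+~+~+~+~++~+++~
[4] +~+~~++~+~+~+~+~+~~++~~
[5] +~++~+~~+~+~+~+~++~+~+~
[6] +~+~~++~+~+~+~+~+~~+~+~
[7] +~++~+~~+~+~+~+~++~+~+~

12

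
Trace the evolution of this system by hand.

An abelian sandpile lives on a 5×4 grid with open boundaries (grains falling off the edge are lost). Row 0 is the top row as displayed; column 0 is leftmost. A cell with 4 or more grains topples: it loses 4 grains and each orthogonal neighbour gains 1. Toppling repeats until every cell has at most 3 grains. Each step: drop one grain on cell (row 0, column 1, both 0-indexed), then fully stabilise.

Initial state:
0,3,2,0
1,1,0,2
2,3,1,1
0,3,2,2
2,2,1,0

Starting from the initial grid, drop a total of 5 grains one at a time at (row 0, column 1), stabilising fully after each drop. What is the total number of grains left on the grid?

t=0: 0,3,2,0
1,1,0,2
2,3,1,1
0,3,2,2
2,2,1,0
t=1: 1,0,3,0
1,2,0,2
2,3,1,1
0,3,2,2
2,2,1,0
t=2: 1,1,3,0
1,2,0,2
2,3,1,1
0,3,2,2
2,2,1,0
t=3: 1,2,3,0
1,2,0,2
2,3,1,1
0,3,2,2
2,2,1,0
t=4: 1,3,3,0
1,2,0,2
2,3,1,1
0,3,2,2
2,2,1,0
t=5: 2,1,0,1
1,3,1,2
2,3,1,1
0,3,2,2
2,2,1,0

30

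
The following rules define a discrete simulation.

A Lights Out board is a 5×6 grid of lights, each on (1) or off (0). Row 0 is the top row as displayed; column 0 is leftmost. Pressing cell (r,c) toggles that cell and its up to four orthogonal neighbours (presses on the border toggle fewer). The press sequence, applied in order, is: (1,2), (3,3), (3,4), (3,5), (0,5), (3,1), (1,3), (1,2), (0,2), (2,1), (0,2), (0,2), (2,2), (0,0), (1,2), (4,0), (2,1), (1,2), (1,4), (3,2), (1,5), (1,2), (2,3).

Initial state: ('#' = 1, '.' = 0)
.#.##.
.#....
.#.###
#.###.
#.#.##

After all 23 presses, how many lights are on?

14

0) .#.##.
.#....
.#.###
#.###.
#.#.##
1) .####.
..##..
.#####
#.###.
#.#.##
2) .####.
..##..
.##.##
#.....
#.####
3) .####.
..##..
.##..#
#..###
#.##.#
4) .####.
..##..
.##...
#..#..
#.##..
5) .###.#
..##.#
.##...
#..#..
#.##..
6) .###.#
..##.#
..#...
.###..
####..
7) .##..#
....##
..##..
.###..
####..
8) .#...#
.#####
...#..
.###..
####..
9) ..##.#
.#.###
...#..
.###..
####..
10) ..##.#
...###
####..
..##..
####..
11) .#...#
..####
####..
..##..
####..
12) ..##.#
...###
####..
..##..
####..
13) ..##.#
..####
#.....
...#..
####..
14) ####.#
#.####
#.....
...#..
####..
15) ##.#.#
##..##
#.#...
...#..
####..
16) ##.#.#
##..##
#.#...
#..#..
..##..
17) ##.#.#
#...##
.#....
##.#..
..##..
18) ####.#
######
.##...
##.#..
..##..
19) ######
###...
.##.#.
##.#..
..##..
20) ######
###...
.#..#.
#.#...
...#..
21) #####.
###.##
.#..##
#.#...
...#..
22) ##.##.
#..###
.##.##
#.#...
...#..
23) ##.##.
#...##
.#.#.#
#.##..
...#..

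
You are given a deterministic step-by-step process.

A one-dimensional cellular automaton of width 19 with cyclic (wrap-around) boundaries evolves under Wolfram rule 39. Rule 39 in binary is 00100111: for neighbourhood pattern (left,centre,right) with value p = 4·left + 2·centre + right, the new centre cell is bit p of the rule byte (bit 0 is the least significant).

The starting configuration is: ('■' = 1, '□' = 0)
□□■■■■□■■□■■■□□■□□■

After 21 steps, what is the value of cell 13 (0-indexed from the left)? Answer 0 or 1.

gen 0: □□■■■■□■■□■■■□□■□□■
gen 1: □■□□□□■□□■□□□□■■□■■
gen 2: ■■□■■■■□■■□■■■□□■□□
gen 3: □□■□□□□■□□■□□□□■■□■
gen 4: □■■□■■■■□■■□■■■□□■■
gen 5: ■□□■□□□□■□□■□□□□■□□
gen 6: ■□■■□■■■■□■■□■■■■□■
gen 7: □■□□■□□□□■□□■□□□□■□
gen 8: ■■□■■□■■■■□■■□■■■■□
gen 9: □□■□□■□□□□■□□■□□□□■
gen 10: □■■□■■□■■■■□■■□■■■■
gen 11: ■□□■□□■□□□□■□□■□□□□
gen 12: ■□■■□■■□■■■■□■■□■■■
gen 13: □■□□■□□■□□□□■□□■□□□
gen 14: ■■□■■□■■□■■■■□■■□■■
gen 15: □□■□□■□□■□□□□■□□■□□
gen 16: ■■■□■■□■■□■■■■□■■□■
gen 17: □□□■□□■□□■□□□□■□□■□
gen 18: ■■■■□■■□■■□■■■■□■■□
gen 19: □□□□■□□■□□■□□□□■□□■
gen 20: □■■■■□■■□■■□■■■■□■■
gen 21: ■□□□□■□□■□□■□□□□■□□

0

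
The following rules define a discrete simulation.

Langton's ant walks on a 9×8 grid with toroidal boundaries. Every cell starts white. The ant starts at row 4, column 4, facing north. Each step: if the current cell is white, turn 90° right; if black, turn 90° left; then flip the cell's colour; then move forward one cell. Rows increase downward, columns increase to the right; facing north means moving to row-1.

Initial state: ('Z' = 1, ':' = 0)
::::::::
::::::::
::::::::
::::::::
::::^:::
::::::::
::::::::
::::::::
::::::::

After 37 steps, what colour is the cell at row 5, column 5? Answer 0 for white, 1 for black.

gen 0: ::::::::
::::::::
::::::::
::::::::
::::^:::
::::::::
::::::::
::::::::
::::::::
gen 1: ::::::::
::::::::
::::::::
::::::::
::::Z>::
::::::::
::::::::
::::::::
::::::::
gen 2: ::::::::
::::::::
::::::::
::::::::
::::ZZ::
:::::v::
::::::::
::::::::
::::::::
gen 3: ::::::::
::::::::
::::::::
::::::::
::::ZZ::
::::<Z::
::::::::
::::::::
::::::::
gen 4: ::::::::
::::::::
::::::::
::::::::
::::^Z::
::::ZZ::
::::::::
::::::::
::::::::
gen 5: ::::::::
::::::::
::::::::
::::::::
:::<:Z::
::::ZZ::
::::::::
::::::::
::::::::
gen 6: ::::::::
::::::::
::::::::
:::^::::
:::Z:Z::
::::ZZ::
::::::::
::::::::
::::::::
gen 7: ::::::::
::::::::
::::::::
:::Z>:::
:::Z:Z::
::::ZZ::
::::::::
::::::::
::::::::
gen 8: ::::::::
::::::::
::::::::
:::ZZ:::
:::ZvZ::
::::ZZ::
::::::::
::::::::
::::::::
gen 9: ::::::::
::::::::
::::::::
:::ZZ:::
:::<ZZ::
::::ZZ::
::::::::
::::::::
::::::::
gen 10: ::::::::
::::::::
::::::::
:::ZZ:::
::::ZZ::
:::vZZ::
::::::::
::::::::
::::::::
gen 11: ::::::::
::::::::
::::::::
:::ZZ:::
::::ZZ::
::<ZZZ::
::::::::
::::::::
::::::::
gen 12: ::::::::
::::::::
::::::::
:::ZZ:::
::^:ZZ::
::ZZZZ::
::::::::
::::::::
::::::::
gen 13: ::::::::
::::::::
::::::::
:::ZZ:::
::Z>ZZ::
::ZZZZ::
::::::::
::::::::
::::::::
gen 14: ::::::::
::::::::
::::::::
:::ZZ:::
::ZZZZ::
::ZvZZ::
::::::::
::::::::
::::::::
gen 15: ::::::::
::::::::
::::::::
:::ZZ:::
::ZZZZ::
::Z:>Z::
::::::::
::::::::
::::::::
gen 16: ::::::::
::::::::
::::::::
:::ZZ:::
::ZZ^Z::
::Z::Z::
::::::::
::::::::
::::::::
gen 17: ::::::::
::::::::
::::::::
:::ZZ:::
::Z<:Z::
::Z::Z::
::::::::
::::::::
::::::::
gen 18: ::::::::
::::::::
::::::::
:::ZZ:::
::Z::Z::
::Zv:Z::
::::::::
::::::::
::::::::
gen 19: ::::::::
::::::::
::::::::
:::ZZ:::
::Z::Z::
::<Z:Z::
::::::::
::::::::
::::::::
gen 20: ::::::::
::::::::
::::::::
:::ZZ:::
::Z::Z::
:::Z:Z::
::v:::::
::::::::
::::::::
gen 21: ::::::::
::::::::
::::::::
:::ZZ:::
::Z::Z::
:::Z:Z::
:<Z:::::
::::::::
::::::::
gen 22: ::::::::
::::::::
::::::::
:::ZZ:::
::Z::Z::
:^:Z:Z::
:ZZ:::::
::::::::
::::::::
gen 23: ::::::::
::::::::
::::::::
:::ZZ:::
::Z::Z::
:Z>Z:Z::
:ZZ:::::
::::::::
::::::::
gen 24: ::::::::
::::::::
::::::::
:::ZZ:::
::Z::Z::
:ZZZ:Z::
:Zv:::::
::::::::
::::::::
gen 25: ::::::::
::::::::
::::::::
:::ZZ:::
::Z::Z::
:ZZZ:Z::
:Z:>::::
::::::::
::::::::
gen 26: ::::::::
::::::::
::::::::
:::ZZ:::
::Z::Z::
:ZZZ:Z::
:Z:Z::::
:::v::::
::::::::
gen 27: ::::::::
::::::::
::::::::
:::ZZ:::
::Z::Z::
:ZZZ:Z::
:Z:Z::::
::<Z::::
::::::::
gen 28: ::::::::
::::::::
::::::::
:::ZZ:::
::Z::Z::
:ZZZ:Z::
:Z^Z::::
::ZZ::::
::::::::
gen 29: ::::::::
::::::::
::::::::
:::ZZ:::
::Z::Z::
:ZZZ:Z::
:ZZ>::::
::ZZ::::
::::::::
gen 30: ::::::::
::::::::
::::::::
:::ZZ:::
::Z::Z::
:ZZ^:Z::
:ZZ:::::
::ZZ::::
::::::::
gen 31: ::::::::
::::::::
::::::::
:::ZZ:::
::Z::Z::
:Z<::Z::
:ZZ:::::
::ZZ::::
::::::::
gen 32: ::::::::
::::::::
::::::::
:::ZZ:::
::Z::Z::
:Z:::Z::
:Zv:::::
::ZZ::::
::::::::
gen 33: ::::::::
::::::::
::::::::
:::ZZ:::
::Z::Z::
:Z:::Z::
:Z:>::::
::ZZ::::
::::::::
gen 34: ::::::::
::::::::
::::::::
:::ZZ:::
::Z::Z::
:Z:::Z::
:Z:Z::::
::Zv::::
::::::::
gen 35: ::::::::
::::::::
::::::::
:::ZZ:::
::Z::Z::
:Z:::Z::
:Z:Z::::
::Z:>:::
::::::::
gen 36: ::::::::
::::::::
::::::::
:::ZZ:::
::Z::Z::
:Z:::Z::
:Z:Z::::
::Z:Z:::
::::v:::
gen 37: ::::::::
::::::::
::::::::
:::ZZ:::
::Z::Z::
:Z:::Z::
:Z:Z::::
::Z:Z:::
:::<Z:::

1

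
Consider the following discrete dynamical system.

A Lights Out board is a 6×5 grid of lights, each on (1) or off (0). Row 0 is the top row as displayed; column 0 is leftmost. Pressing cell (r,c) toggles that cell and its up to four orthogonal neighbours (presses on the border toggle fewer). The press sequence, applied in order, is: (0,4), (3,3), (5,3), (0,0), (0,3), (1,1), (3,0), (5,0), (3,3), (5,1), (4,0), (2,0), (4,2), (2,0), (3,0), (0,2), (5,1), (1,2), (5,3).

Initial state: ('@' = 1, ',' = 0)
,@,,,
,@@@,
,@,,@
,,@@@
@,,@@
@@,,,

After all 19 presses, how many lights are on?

k=0  ,@,,,
,@@@,
,@,,@
,,@@@
@,,@@
@@,,,
k=1  ,@,@@
,@@@@
,@,,@
,,@@@
@,,@@
@@,,,
k=2  ,@,@@
,@@@@
,@,@@
,,,,,
@,,,@
@@,,,
k=3  ,@,@@
,@@@@
,@,@@
,,,,,
@,,@@
@@@@@
k=4  @,,@@
@@@@@
,@,@@
,,,,,
@,,@@
@@@@@
k=5  @,@,,
@@@,@
,@,@@
,,,,,
@,,@@
@@@@@
k=6  @@@,,
,,,,@
,,,@@
,,,,,
@,,@@
@@@@@
k=7  @@@,,
,,,,@
@,,@@
@@,,,
,,,@@
@@@@@
k=8  @@@,,
,,,,@
@,,@@
@@,,,
@,,@@
,,@@@
k=9  @@@,,
,,,,@
@,,,@
@@@@@
@,,,@
,,@@@
k=10  @@@,,
,,,,@
@,,,@
@@@@@
@@,,@
@@,@@
k=11  @@@,,
,,,,@
@,,,@
,@@@@
,,,,@
,@,@@
k=12  @@@,,
@,,,@
,@,,@
@@@@@
,,,,@
,@,@@
k=13  @@@,,
@,,,@
,@,,@
@@,@@
,@@@@
,@@@@
k=14  @@@,,
,,,,@
@,,,@
,@,@@
,@@@@
,@@@@
k=15  @@@,,
,,,,@
,,,,@
@,,@@
@@@@@
,@@@@
k=16  @,,@,
,,@,@
,,,,@
@,,@@
@@@@@
,@@@@
k=17  @,,@,
,,@,@
,,,,@
@,,@@
@,@@@
@,,@@
k=18  @,@@,
,@,@@
,,@,@
@,,@@
@,@@@
@,,@@
k=19  @,@@,
,@,@@
,,@,@
@,,@@
@,@,@
@,@,,

16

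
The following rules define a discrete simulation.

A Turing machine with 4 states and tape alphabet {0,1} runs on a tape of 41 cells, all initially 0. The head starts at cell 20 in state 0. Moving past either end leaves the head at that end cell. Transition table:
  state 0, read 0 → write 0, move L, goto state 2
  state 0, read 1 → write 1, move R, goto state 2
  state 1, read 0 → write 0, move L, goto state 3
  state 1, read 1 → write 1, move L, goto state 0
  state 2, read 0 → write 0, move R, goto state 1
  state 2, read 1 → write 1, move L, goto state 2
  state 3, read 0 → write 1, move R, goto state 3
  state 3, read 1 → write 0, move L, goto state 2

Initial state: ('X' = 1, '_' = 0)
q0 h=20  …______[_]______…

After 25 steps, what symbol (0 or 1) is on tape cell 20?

1

t=0: q0 h=20  …______[_]______…
t=1: q2 h=19  …______[_]______…
t=2: q1 h=20  …______[_]______…
t=3: q3 h=19  …______[_]______…
t=4: q3 h=20  …_____X[_]______…
t=5: q3 h=21  …____XX[_]______…
t=6: q3 h=22  …___XXX[_]______…
t=7: q3 h=23  …__XXXX[_]______…
t=8: q3 h=24  …_XXXXX[_]______…
t=9: q3 h=25  …XXXXXX[_]______…
t=10: q3 h=26  …XXXXXX[_]______…
t=11: q3 h=27  …XXXXXX[_]______…
t=12: q3 h=28  …XXXXXX[_]______…
t=13: q3 h=29  …XXXXXX[_]______…
t=14: q3 h=30  …XXXXXX[_]______…
t=15: q3 h=31  …XXXXXX[_]______…
t=16: q3 h=32  …XXXXXX[_]______…
t=17: q3 h=33  …XXXXXX[_]______…
t=18: q3 h=34  …XXXXXX[_]______|
t=19: q3 h=35  …XXXXXX[_]_____|
t=20: q3 h=36  …XXXXXX[_]____|
t=21: q3 h=37  …XXXXXX[_]___|
t=22: q3 h=38  …XXXXXX[_]__|
t=23: q3 h=39  …XXXXXX[_]_|
t=24: q3 h=40  …XXXXXX[_]|
t=25: q3 h=40  …XXXXXX[X]|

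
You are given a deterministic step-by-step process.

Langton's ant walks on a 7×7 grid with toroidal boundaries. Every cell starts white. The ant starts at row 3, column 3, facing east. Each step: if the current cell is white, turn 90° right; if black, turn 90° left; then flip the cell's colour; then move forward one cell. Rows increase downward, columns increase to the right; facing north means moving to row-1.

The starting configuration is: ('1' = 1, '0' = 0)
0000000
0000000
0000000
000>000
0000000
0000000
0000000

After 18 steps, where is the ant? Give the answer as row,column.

k=0  0000000
0000000
0000000
000>000
0000000
0000000
0000000
k=1  0000000
0000000
0000000
0001000
000v000
0000000
0000000
k=2  0000000
0000000
0000000
0001000
00<1000
0000000
0000000
k=3  0000000
0000000
0000000
00^1000
0011000
0000000
0000000
k=4  0000000
0000000
0000000
001>000
0011000
0000000
0000000
k=5  0000000
0000000
000^000
0010000
0011000
0000000
0000000
k=6  0000000
0000000
0001>00
0010000
0011000
0000000
0000000
k=7  0000000
0000000
0001100
0010v00
0011000
0000000
0000000
k=8  0000000
0000000
0001100
001<100
0011000
0000000
0000000
k=9  0000000
0000000
000^100
0011100
0011000
0000000
0000000
k=10  0000000
0000000
00<0100
0011100
0011000
0000000
0000000
k=11  0000000
00^0000
0010100
0011100
0011000
0000000
0000000
k=12  0000000
001>000
0010100
0011100
0011000
0000000
0000000
k=13  0000000
0011000
001v100
0011100
0011000
0000000
0000000
k=14  0000000
0011000
00<1100
0011100
0011000
0000000
0000000
k=15  0000000
0011000
0001100
00v1100
0011000
0000000
0000000
k=16  0000000
0011000
0001100
000>100
0011000
0000000
0000000
k=17  0000000
0011000
000^100
0000100
0011000
0000000
0000000
k=18  0000000
0011000
00<0100
0000100
0011000
0000000
0000000

2,2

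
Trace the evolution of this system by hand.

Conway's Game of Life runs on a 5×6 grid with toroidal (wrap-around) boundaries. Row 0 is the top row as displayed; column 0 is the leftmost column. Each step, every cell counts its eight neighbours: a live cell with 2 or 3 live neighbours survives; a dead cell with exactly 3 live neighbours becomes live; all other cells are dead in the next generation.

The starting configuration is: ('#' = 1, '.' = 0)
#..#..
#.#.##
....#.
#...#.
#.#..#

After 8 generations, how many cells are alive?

k=0  #..#..
#.#.##
....#.
#...#.
#.#..#
k=1  ..##..
##..#.
##..#.
##.##.
#..##.
k=2  #.#...
#...#.
....#.
......
#.....
k=3  #.....
.#.#..
.....#
......
.#....
k=4  ###...
#.....
......
......
......
k=5  ##....
#.....
......
......
.#....
k=6  ##....
##....
......
......
##....
k=7  ..#..#
##....
......
......
##....
k=8  ..#..#
##....
......
......
##....

6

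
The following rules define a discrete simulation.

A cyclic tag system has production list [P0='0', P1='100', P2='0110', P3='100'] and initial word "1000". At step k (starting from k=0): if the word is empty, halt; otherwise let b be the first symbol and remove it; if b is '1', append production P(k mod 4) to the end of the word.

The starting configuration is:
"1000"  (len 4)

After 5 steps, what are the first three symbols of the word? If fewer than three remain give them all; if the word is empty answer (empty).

0) "1000"  (len 4)
1) "0000"  (len 4)
2) "000"  (len 3)
3) "00"  (len 2)
4) "0"  (len 1)
5) (halted — word empty)

(empty)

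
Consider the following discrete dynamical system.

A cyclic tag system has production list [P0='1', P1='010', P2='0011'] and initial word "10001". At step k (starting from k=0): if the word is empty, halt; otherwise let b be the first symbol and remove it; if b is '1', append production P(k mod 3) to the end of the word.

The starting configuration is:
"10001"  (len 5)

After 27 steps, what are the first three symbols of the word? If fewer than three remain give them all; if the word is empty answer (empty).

step 0: "10001"  (len 5)
step 1: "00011"  (len 5)
step 2: "0011"  (len 4)
step 3: "011"  (len 3)
step 4: "11"  (len 2)
step 5: "1010"  (len 4)
step 6: "0100011"  (len 7)
step 7: "100011"  (len 6)
step 8: "00011010"  (len 8)
step 9: "0011010"  (len 7)
step 10: "011010"  (len 6)
step 11: "11010"  (len 5)
step 12: "10100011"  (len 8)
step 13: "01000111"  (len 8)
step 14: "1000111"  (len 7)
step 15: "0001110011"  (len 10)
step 16: "001110011"  (len 9)
step 17: "01110011"  (len 8)
step 18: "1110011"  (len 7)
step 19: "1100111"  (len 7)
step 20: "100111010"  (len 9)
step 21: "001110100011"  (len 12)
step 22: "01110100011"  (len 11)
step 23: "1110100011"  (len 10)
step 24: "1101000110011"  (len 13)
step 25: "1010001100111"  (len 13)
step 26: "010001100111010"  (len 15)
step 27: "10001100111010"  (len 14)

100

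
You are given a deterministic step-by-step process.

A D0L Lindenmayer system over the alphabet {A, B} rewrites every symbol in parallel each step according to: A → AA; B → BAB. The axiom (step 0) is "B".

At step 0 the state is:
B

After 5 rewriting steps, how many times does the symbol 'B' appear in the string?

32

step 0: B
step 1: BAB
step 2: BABAABAB
step 3: BABAABABAAAABABAABAB
step 4: BABAABABAAAABABAABABAAAAAAAABABAABABAAAABABAABAB
step 5: BABAABABAAAABABAABABAAAAAAAABABAABABAAAABABAABABAAAAAAAAAAAAAAAABABAABABAAAABABAABABAAAAAAAABABAABABAAAABABAABAB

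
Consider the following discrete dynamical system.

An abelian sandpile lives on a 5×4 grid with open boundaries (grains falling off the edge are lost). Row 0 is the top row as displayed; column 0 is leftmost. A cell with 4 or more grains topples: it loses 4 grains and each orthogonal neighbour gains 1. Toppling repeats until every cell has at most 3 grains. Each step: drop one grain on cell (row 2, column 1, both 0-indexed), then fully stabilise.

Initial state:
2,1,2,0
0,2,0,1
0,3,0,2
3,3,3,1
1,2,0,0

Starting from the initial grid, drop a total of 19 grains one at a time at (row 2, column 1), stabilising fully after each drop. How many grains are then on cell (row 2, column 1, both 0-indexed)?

3

step 0: 2,1,2,0
0,2,0,1
0,3,0,2
3,3,3,1
1,2,0,0
step 1: 2,1,2,0
0,3,0,1
2,1,2,2
0,2,0,2
2,3,1,0
step 2: 2,1,2,0
0,3,0,1
2,2,2,2
0,2,0,2
2,3,1,0
step 3: 2,1,2,0
0,3,0,1
2,3,2,2
0,2,0,2
2,3,1,0
step 4: 2,2,2,0
1,0,1,1
3,1,3,2
0,3,0,2
2,3,1,0
step 5: 2,2,2,0
1,0,1,1
3,2,3,2
0,3,0,2
2,3,1,0
step 6: 2,2,2,0
1,0,1,1
3,3,3,2
0,3,0,2
2,3,1,0
step 7: 2,2,2,0
2,1,2,1
0,3,0,3
2,1,2,2
3,0,2,0
step 8: 2,2,2,0
2,2,2,1
1,0,1,3
2,2,2,2
3,0,2,0
step 9: 2,2,2,0
2,2,2,1
1,1,1,3
2,2,2,2
3,0,2,0
step 10: 2,2,2,0
2,2,2,1
1,2,1,3
2,2,2,2
3,0,2,0
step 11: 2,2,2,0
2,2,2,1
1,3,1,3
2,2,2,2
3,0,2,0
step 12: 2,2,2,0
2,3,2,1
2,0,2,3
2,3,2,2
3,0,2,0
step 13: 2,2,2,0
2,3,2,1
2,1,2,3
2,3,2,2
3,0,2,0
step 14: 2,2,2,0
2,3,2,1
2,2,2,3
2,3,2,2
3,0,2,0
step 15: 2,2,2,0
2,3,2,1
2,3,2,3
2,3,2,2
3,0,2,0
step 16: 2,3,2,0
3,0,3,1
3,2,3,3
3,0,3,2
3,1,2,0
step 17: 2,3,2,0
3,0,3,1
3,3,3,3
3,0,3,2
3,1,2,0
step 18: 3,3,3,0
0,3,0,3
2,2,3,1
1,3,1,0
0,2,3,1
step 19: 3,3,3,0
0,3,0,3
2,3,3,1
1,3,1,0
0,2,3,1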